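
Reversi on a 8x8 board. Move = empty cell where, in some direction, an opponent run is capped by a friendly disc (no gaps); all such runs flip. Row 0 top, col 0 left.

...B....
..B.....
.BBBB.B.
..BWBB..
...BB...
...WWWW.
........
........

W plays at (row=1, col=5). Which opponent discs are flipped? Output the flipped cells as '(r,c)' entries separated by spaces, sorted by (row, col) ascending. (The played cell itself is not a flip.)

Answer: (2,4)

Derivation:
Dir NW: first cell '.' (not opp) -> no flip
Dir N: first cell '.' (not opp) -> no flip
Dir NE: first cell '.' (not opp) -> no flip
Dir W: first cell '.' (not opp) -> no flip
Dir E: first cell '.' (not opp) -> no flip
Dir SW: opp run (2,4) capped by W -> flip
Dir S: first cell '.' (not opp) -> no flip
Dir SE: opp run (2,6), next='.' -> no flip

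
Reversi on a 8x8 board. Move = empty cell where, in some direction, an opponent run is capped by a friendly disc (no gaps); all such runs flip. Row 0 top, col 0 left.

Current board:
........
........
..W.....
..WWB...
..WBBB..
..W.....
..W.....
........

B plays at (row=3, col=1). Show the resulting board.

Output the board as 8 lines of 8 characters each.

Answer: ........
........
..W.....
.BBBB...
..WBBB..
..W.....
..W.....
........

Derivation:
Place B at (3,1); scan 8 dirs for brackets.
Dir NW: first cell '.' (not opp) -> no flip
Dir N: first cell '.' (not opp) -> no flip
Dir NE: opp run (2,2), next='.' -> no flip
Dir W: first cell '.' (not opp) -> no flip
Dir E: opp run (3,2) (3,3) capped by B -> flip
Dir SW: first cell '.' (not opp) -> no flip
Dir S: first cell '.' (not opp) -> no flip
Dir SE: opp run (4,2), next='.' -> no flip
All flips: (3,2) (3,3)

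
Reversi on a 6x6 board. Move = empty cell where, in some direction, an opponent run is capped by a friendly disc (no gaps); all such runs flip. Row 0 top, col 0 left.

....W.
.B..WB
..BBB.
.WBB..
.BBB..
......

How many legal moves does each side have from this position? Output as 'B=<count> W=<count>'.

-- B to move --
(0,3): no bracket -> illegal
(0,5): flips 1 -> legal
(1,3): flips 1 -> legal
(2,0): flips 1 -> legal
(2,1): flips 1 -> legal
(2,5): no bracket -> illegal
(3,0): flips 1 -> legal
(4,0): flips 1 -> legal
B mobility = 6
-- W to move --
(0,0): no bracket -> illegal
(0,1): no bracket -> illegal
(0,2): no bracket -> illegal
(0,5): no bracket -> illegal
(1,0): no bracket -> illegal
(1,2): no bracket -> illegal
(1,3): flips 1 -> legal
(2,0): no bracket -> illegal
(2,1): no bracket -> illegal
(2,5): no bracket -> illegal
(3,0): no bracket -> illegal
(3,4): flips 3 -> legal
(3,5): no bracket -> illegal
(4,0): no bracket -> illegal
(4,4): no bracket -> illegal
(5,0): flips 3 -> legal
(5,1): flips 1 -> legal
(5,2): no bracket -> illegal
(5,3): flips 1 -> legal
(5,4): no bracket -> illegal
W mobility = 5

Answer: B=6 W=5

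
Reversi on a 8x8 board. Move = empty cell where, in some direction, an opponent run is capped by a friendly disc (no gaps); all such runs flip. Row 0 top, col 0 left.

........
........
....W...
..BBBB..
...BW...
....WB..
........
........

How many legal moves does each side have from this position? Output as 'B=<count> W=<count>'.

-- B to move --
(1,3): flips 1 -> legal
(1,4): flips 1 -> legal
(1,5): flips 1 -> legal
(2,3): no bracket -> illegal
(2,5): no bracket -> illegal
(4,5): flips 1 -> legal
(5,3): flips 2 -> legal
(6,3): no bracket -> illegal
(6,4): flips 2 -> legal
(6,5): flips 1 -> legal
B mobility = 7
-- W to move --
(2,1): flips 2 -> legal
(2,2): flips 1 -> legal
(2,3): no bracket -> illegal
(2,5): no bracket -> illegal
(2,6): flips 1 -> legal
(3,1): no bracket -> illegal
(3,6): no bracket -> illegal
(4,1): no bracket -> illegal
(4,2): flips 2 -> legal
(4,5): no bracket -> illegal
(4,6): flips 1 -> legal
(5,2): no bracket -> illegal
(5,3): no bracket -> illegal
(5,6): flips 1 -> legal
(6,4): no bracket -> illegal
(6,5): no bracket -> illegal
(6,6): flips 1 -> legal
W mobility = 7

Answer: B=7 W=7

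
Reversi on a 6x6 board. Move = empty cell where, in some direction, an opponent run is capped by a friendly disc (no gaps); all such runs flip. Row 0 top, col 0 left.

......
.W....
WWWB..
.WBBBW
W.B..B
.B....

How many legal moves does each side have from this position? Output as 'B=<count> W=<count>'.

-- B to move --
(0,0): flips 2 -> legal
(0,1): no bracket -> illegal
(0,2): no bracket -> illegal
(1,0): flips 1 -> legal
(1,2): flips 1 -> legal
(1,3): no bracket -> illegal
(2,4): no bracket -> illegal
(2,5): flips 1 -> legal
(3,0): flips 1 -> legal
(4,1): no bracket -> illegal
(4,4): no bracket -> illegal
(5,0): no bracket -> illegal
B mobility = 5
-- W to move --
(1,2): no bracket -> illegal
(1,3): no bracket -> illegal
(1,4): no bracket -> illegal
(2,4): flips 1 -> legal
(2,5): no bracket -> illegal
(4,1): no bracket -> illegal
(4,3): flips 1 -> legal
(4,4): flips 1 -> legal
(5,0): no bracket -> illegal
(5,2): flips 2 -> legal
(5,3): flips 1 -> legal
(5,4): no bracket -> illegal
(5,5): flips 1 -> legal
W mobility = 6

Answer: B=5 W=6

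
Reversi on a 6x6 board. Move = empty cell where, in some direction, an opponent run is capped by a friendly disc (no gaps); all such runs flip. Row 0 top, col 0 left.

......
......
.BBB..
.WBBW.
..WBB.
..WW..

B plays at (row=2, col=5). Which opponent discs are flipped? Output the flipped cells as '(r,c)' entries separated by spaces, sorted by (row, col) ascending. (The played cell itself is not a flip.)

Answer: (3,4)

Derivation:
Dir NW: first cell '.' (not opp) -> no flip
Dir N: first cell '.' (not opp) -> no flip
Dir NE: edge -> no flip
Dir W: first cell '.' (not opp) -> no flip
Dir E: edge -> no flip
Dir SW: opp run (3,4) capped by B -> flip
Dir S: first cell '.' (not opp) -> no flip
Dir SE: edge -> no flip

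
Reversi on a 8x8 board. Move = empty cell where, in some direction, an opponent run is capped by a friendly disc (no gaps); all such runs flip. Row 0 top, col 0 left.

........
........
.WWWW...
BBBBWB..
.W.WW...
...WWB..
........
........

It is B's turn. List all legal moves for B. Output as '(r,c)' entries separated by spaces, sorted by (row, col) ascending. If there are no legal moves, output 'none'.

(1,0): flips 1 -> legal
(1,1): flips 2 -> legal
(1,2): flips 2 -> legal
(1,3): flips 3 -> legal
(1,4): flips 1 -> legal
(1,5): flips 1 -> legal
(2,0): no bracket -> illegal
(2,5): no bracket -> illegal
(4,0): no bracket -> illegal
(4,2): no bracket -> illegal
(4,5): no bracket -> illegal
(5,0): flips 1 -> legal
(5,1): flips 1 -> legal
(5,2): flips 3 -> legal
(6,2): flips 2 -> legal
(6,3): flips 2 -> legal
(6,4): no bracket -> illegal
(6,5): flips 2 -> legal

Answer: (1,0) (1,1) (1,2) (1,3) (1,4) (1,5) (5,0) (5,1) (5,2) (6,2) (6,3) (6,5)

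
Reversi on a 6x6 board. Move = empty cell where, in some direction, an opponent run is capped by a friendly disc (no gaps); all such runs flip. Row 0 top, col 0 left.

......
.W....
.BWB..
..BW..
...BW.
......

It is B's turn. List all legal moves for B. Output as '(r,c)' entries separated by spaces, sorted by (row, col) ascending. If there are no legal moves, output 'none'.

(0,0): no bracket -> illegal
(0,1): flips 1 -> legal
(0,2): no bracket -> illegal
(1,0): no bracket -> illegal
(1,2): flips 1 -> legal
(1,3): no bracket -> illegal
(2,0): no bracket -> illegal
(2,4): no bracket -> illegal
(3,1): no bracket -> illegal
(3,4): flips 1 -> legal
(3,5): no bracket -> illegal
(4,2): no bracket -> illegal
(4,5): flips 1 -> legal
(5,3): no bracket -> illegal
(5,4): no bracket -> illegal
(5,5): no bracket -> illegal

Answer: (0,1) (1,2) (3,4) (4,5)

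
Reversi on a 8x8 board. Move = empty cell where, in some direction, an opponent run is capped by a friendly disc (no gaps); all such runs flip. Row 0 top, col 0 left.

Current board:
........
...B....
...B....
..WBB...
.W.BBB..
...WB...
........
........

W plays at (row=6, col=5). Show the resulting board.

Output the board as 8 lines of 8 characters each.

Place W at (6,5); scan 8 dirs for brackets.
Dir NW: opp run (5,4) (4,3) capped by W -> flip
Dir N: first cell '.' (not opp) -> no flip
Dir NE: first cell '.' (not opp) -> no flip
Dir W: first cell '.' (not opp) -> no flip
Dir E: first cell '.' (not opp) -> no flip
Dir SW: first cell '.' (not opp) -> no flip
Dir S: first cell '.' (not opp) -> no flip
Dir SE: first cell '.' (not opp) -> no flip
All flips: (4,3) (5,4)

Answer: ........
...B....
...B....
..WBB...
.W.WBB..
...WW...
.....W..
........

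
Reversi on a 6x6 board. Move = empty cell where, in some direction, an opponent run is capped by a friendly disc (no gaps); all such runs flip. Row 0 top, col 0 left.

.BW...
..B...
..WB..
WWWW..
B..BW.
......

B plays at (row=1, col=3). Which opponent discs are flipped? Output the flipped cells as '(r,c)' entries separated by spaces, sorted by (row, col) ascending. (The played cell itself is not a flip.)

Dir NW: opp run (0,2), next=edge -> no flip
Dir N: first cell '.' (not opp) -> no flip
Dir NE: first cell '.' (not opp) -> no flip
Dir W: first cell 'B' (not opp) -> no flip
Dir E: first cell '.' (not opp) -> no flip
Dir SW: opp run (2,2) (3,1) capped by B -> flip
Dir S: first cell 'B' (not opp) -> no flip
Dir SE: first cell '.' (not opp) -> no flip

Answer: (2,2) (3,1)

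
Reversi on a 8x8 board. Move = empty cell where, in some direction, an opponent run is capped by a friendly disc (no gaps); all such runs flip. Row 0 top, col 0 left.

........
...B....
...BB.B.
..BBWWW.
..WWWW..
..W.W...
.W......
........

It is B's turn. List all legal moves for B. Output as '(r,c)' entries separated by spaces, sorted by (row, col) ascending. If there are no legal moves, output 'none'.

Answer: (3,7) (4,6) (5,1) (5,3) (5,5) (5,6) (6,2) (6,4) (6,5)

Derivation:
(2,5): no bracket -> illegal
(2,7): no bracket -> illegal
(3,1): no bracket -> illegal
(3,7): flips 3 -> legal
(4,1): no bracket -> illegal
(4,6): flips 2 -> legal
(4,7): no bracket -> illegal
(5,0): no bracket -> illegal
(5,1): flips 1 -> legal
(5,3): flips 3 -> legal
(5,5): flips 1 -> legal
(5,6): flips 2 -> legal
(6,0): no bracket -> illegal
(6,2): flips 2 -> legal
(6,3): no bracket -> illegal
(6,4): flips 3 -> legal
(6,5): flips 2 -> legal
(7,0): no bracket -> illegal
(7,1): no bracket -> illegal
(7,2): no bracket -> illegal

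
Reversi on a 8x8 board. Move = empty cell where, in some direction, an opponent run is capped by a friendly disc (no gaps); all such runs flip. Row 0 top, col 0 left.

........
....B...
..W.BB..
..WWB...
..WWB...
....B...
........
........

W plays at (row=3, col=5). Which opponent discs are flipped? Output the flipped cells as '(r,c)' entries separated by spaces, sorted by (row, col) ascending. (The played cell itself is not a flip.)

Answer: (3,4)

Derivation:
Dir NW: opp run (2,4), next='.' -> no flip
Dir N: opp run (2,5), next='.' -> no flip
Dir NE: first cell '.' (not opp) -> no flip
Dir W: opp run (3,4) capped by W -> flip
Dir E: first cell '.' (not opp) -> no flip
Dir SW: opp run (4,4), next='.' -> no flip
Dir S: first cell '.' (not opp) -> no flip
Dir SE: first cell '.' (not opp) -> no flip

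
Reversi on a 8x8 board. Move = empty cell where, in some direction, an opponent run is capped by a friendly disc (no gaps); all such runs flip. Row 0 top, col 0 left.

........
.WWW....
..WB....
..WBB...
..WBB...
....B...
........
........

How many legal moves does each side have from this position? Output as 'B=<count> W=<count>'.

-- B to move --
(0,0): flips 2 -> legal
(0,1): flips 1 -> legal
(0,2): no bracket -> illegal
(0,3): flips 1 -> legal
(0,4): no bracket -> illegal
(1,0): no bracket -> illegal
(1,4): no bracket -> illegal
(2,0): no bracket -> illegal
(2,1): flips 2 -> legal
(2,4): no bracket -> illegal
(3,1): flips 1 -> legal
(4,1): flips 2 -> legal
(5,1): flips 1 -> legal
(5,2): no bracket -> illegal
(5,3): no bracket -> illegal
B mobility = 7
-- W to move --
(1,4): flips 1 -> legal
(2,4): flips 2 -> legal
(2,5): no bracket -> illegal
(3,5): flips 2 -> legal
(4,5): flips 4 -> legal
(5,2): no bracket -> illegal
(5,3): flips 3 -> legal
(5,5): flips 2 -> legal
(6,3): no bracket -> illegal
(6,4): no bracket -> illegal
(6,5): flips 2 -> legal
W mobility = 7

Answer: B=7 W=7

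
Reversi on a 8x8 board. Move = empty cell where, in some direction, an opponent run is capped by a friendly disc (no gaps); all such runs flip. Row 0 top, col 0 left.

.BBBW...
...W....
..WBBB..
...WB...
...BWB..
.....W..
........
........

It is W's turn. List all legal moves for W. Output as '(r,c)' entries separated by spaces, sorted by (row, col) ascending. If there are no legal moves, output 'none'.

(0,0): flips 3 -> legal
(1,0): no bracket -> illegal
(1,1): no bracket -> illegal
(1,2): no bracket -> illegal
(1,4): flips 2 -> legal
(1,5): flips 1 -> legal
(1,6): no bracket -> illegal
(2,6): flips 3 -> legal
(3,2): no bracket -> illegal
(3,5): flips 3 -> legal
(3,6): no bracket -> illegal
(4,2): flips 1 -> legal
(4,6): flips 1 -> legal
(5,2): no bracket -> illegal
(5,3): flips 1 -> legal
(5,4): no bracket -> illegal
(5,6): no bracket -> illegal

Answer: (0,0) (1,4) (1,5) (2,6) (3,5) (4,2) (4,6) (5,3)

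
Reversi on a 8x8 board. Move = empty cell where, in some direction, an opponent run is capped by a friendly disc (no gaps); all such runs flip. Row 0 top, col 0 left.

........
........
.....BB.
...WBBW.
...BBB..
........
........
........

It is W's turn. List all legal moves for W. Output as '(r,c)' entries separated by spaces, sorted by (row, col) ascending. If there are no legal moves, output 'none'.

(1,4): flips 1 -> legal
(1,5): no bracket -> illegal
(1,6): flips 1 -> legal
(1,7): no bracket -> illegal
(2,3): no bracket -> illegal
(2,4): no bracket -> illegal
(2,7): no bracket -> illegal
(3,2): no bracket -> illegal
(3,7): no bracket -> illegal
(4,2): no bracket -> illegal
(4,6): no bracket -> illegal
(5,2): no bracket -> illegal
(5,3): flips 1 -> legal
(5,4): flips 1 -> legal
(5,5): flips 1 -> legal
(5,6): no bracket -> illegal

Answer: (1,4) (1,6) (5,3) (5,4) (5,5)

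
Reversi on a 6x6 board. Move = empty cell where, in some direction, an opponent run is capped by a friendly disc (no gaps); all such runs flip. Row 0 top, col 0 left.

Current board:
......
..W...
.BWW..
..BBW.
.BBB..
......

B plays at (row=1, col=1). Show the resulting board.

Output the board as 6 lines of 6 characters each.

Answer: ......
.BW...
.BBW..
..BBW.
.BBB..
......

Derivation:
Place B at (1,1); scan 8 dirs for brackets.
Dir NW: first cell '.' (not opp) -> no flip
Dir N: first cell '.' (not opp) -> no flip
Dir NE: first cell '.' (not opp) -> no flip
Dir W: first cell '.' (not opp) -> no flip
Dir E: opp run (1,2), next='.' -> no flip
Dir SW: first cell '.' (not opp) -> no flip
Dir S: first cell 'B' (not opp) -> no flip
Dir SE: opp run (2,2) capped by B -> flip
All flips: (2,2)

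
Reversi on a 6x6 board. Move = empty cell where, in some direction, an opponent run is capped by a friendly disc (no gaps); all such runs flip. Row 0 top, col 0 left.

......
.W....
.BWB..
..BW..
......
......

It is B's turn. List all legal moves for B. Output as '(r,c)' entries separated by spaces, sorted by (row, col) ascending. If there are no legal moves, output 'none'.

(0,0): no bracket -> illegal
(0,1): flips 1 -> legal
(0,2): no bracket -> illegal
(1,0): no bracket -> illegal
(1,2): flips 1 -> legal
(1,3): no bracket -> illegal
(2,0): no bracket -> illegal
(2,4): no bracket -> illegal
(3,1): no bracket -> illegal
(3,4): flips 1 -> legal
(4,2): no bracket -> illegal
(4,3): flips 1 -> legal
(4,4): no bracket -> illegal

Answer: (0,1) (1,2) (3,4) (4,3)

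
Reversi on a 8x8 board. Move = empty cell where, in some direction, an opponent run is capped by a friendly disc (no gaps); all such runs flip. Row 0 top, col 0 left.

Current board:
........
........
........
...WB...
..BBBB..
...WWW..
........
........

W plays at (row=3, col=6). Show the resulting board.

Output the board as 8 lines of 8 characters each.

Answer: ........
........
........
...WB.W.
..BBBW..
...WWW..
........
........

Derivation:
Place W at (3,6); scan 8 dirs for brackets.
Dir NW: first cell '.' (not opp) -> no flip
Dir N: first cell '.' (not opp) -> no flip
Dir NE: first cell '.' (not opp) -> no flip
Dir W: first cell '.' (not opp) -> no flip
Dir E: first cell '.' (not opp) -> no flip
Dir SW: opp run (4,5) capped by W -> flip
Dir S: first cell '.' (not opp) -> no flip
Dir SE: first cell '.' (not opp) -> no flip
All flips: (4,5)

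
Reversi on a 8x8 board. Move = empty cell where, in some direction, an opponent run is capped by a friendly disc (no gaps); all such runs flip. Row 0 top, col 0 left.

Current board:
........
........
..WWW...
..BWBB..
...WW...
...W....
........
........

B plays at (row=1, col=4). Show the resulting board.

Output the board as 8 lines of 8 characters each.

Place B at (1,4); scan 8 dirs for brackets.
Dir NW: first cell '.' (not opp) -> no flip
Dir N: first cell '.' (not opp) -> no flip
Dir NE: first cell '.' (not opp) -> no flip
Dir W: first cell '.' (not opp) -> no flip
Dir E: first cell '.' (not opp) -> no flip
Dir SW: opp run (2,3) capped by B -> flip
Dir S: opp run (2,4) capped by B -> flip
Dir SE: first cell '.' (not opp) -> no flip
All flips: (2,3) (2,4)

Answer: ........
....B...
..WBB...
..BWBB..
...WW...
...W....
........
........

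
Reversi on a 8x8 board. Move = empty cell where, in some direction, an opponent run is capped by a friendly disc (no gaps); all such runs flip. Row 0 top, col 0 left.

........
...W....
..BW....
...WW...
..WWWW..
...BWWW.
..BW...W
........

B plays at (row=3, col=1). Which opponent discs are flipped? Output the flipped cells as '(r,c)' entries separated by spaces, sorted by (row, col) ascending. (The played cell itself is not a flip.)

Dir NW: first cell '.' (not opp) -> no flip
Dir N: first cell '.' (not opp) -> no flip
Dir NE: first cell 'B' (not opp) -> no flip
Dir W: first cell '.' (not opp) -> no flip
Dir E: first cell '.' (not opp) -> no flip
Dir SW: first cell '.' (not opp) -> no flip
Dir S: first cell '.' (not opp) -> no flip
Dir SE: opp run (4,2) capped by B -> flip

Answer: (4,2)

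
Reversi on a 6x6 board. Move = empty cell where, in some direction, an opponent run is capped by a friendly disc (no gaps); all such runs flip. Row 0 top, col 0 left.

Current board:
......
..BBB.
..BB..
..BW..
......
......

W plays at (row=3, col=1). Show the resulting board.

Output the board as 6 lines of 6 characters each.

Place W at (3,1); scan 8 dirs for brackets.
Dir NW: first cell '.' (not opp) -> no flip
Dir N: first cell '.' (not opp) -> no flip
Dir NE: opp run (2,2) (1,3), next='.' -> no flip
Dir W: first cell '.' (not opp) -> no flip
Dir E: opp run (3,2) capped by W -> flip
Dir SW: first cell '.' (not opp) -> no flip
Dir S: first cell '.' (not opp) -> no flip
Dir SE: first cell '.' (not opp) -> no flip
All flips: (3,2)

Answer: ......
..BBB.
..BB..
.WWW..
......
......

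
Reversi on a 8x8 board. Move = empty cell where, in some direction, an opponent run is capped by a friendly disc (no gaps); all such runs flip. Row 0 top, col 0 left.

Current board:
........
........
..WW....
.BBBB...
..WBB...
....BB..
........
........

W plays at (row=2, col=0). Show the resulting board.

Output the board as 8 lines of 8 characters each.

Answer: ........
........
W.WW....
.WBBB...
..WBB...
....BB..
........
........

Derivation:
Place W at (2,0); scan 8 dirs for brackets.
Dir NW: edge -> no flip
Dir N: first cell '.' (not opp) -> no flip
Dir NE: first cell '.' (not opp) -> no flip
Dir W: edge -> no flip
Dir E: first cell '.' (not opp) -> no flip
Dir SW: edge -> no flip
Dir S: first cell '.' (not opp) -> no flip
Dir SE: opp run (3,1) capped by W -> flip
All flips: (3,1)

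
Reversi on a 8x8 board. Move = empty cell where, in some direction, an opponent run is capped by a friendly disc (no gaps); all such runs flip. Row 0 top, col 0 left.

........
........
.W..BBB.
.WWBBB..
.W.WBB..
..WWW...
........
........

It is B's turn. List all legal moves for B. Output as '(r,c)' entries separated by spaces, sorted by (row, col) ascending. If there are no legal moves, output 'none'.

Answer: (3,0) (4,2) (6,1) (6,2) (6,3) (6,4)

Derivation:
(1,0): no bracket -> illegal
(1,1): no bracket -> illegal
(1,2): no bracket -> illegal
(2,0): no bracket -> illegal
(2,2): no bracket -> illegal
(2,3): no bracket -> illegal
(3,0): flips 2 -> legal
(4,0): no bracket -> illegal
(4,2): flips 1 -> legal
(5,0): no bracket -> illegal
(5,1): no bracket -> illegal
(5,5): no bracket -> illegal
(6,1): flips 2 -> legal
(6,2): flips 1 -> legal
(6,3): flips 3 -> legal
(6,4): flips 1 -> legal
(6,5): no bracket -> illegal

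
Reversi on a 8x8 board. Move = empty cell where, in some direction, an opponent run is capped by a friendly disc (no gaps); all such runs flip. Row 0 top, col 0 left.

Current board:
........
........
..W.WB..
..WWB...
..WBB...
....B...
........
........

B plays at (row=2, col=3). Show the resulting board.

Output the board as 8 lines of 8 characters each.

Place B at (2,3); scan 8 dirs for brackets.
Dir NW: first cell '.' (not opp) -> no flip
Dir N: first cell '.' (not opp) -> no flip
Dir NE: first cell '.' (not opp) -> no flip
Dir W: opp run (2,2), next='.' -> no flip
Dir E: opp run (2,4) capped by B -> flip
Dir SW: opp run (3,2), next='.' -> no flip
Dir S: opp run (3,3) capped by B -> flip
Dir SE: first cell 'B' (not opp) -> no flip
All flips: (2,4) (3,3)

Answer: ........
........
..WBBB..
..WBB...
..WBB...
....B...
........
........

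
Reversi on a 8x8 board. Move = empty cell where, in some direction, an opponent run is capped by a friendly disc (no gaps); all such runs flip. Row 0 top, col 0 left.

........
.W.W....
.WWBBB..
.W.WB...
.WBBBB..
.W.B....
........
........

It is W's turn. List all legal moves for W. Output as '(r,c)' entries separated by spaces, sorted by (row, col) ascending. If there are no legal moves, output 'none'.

(1,2): no bracket -> illegal
(1,4): no bracket -> illegal
(1,5): flips 1 -> legal
(1,6): no bracket -> illegal
(2,6): flips 3 -> legal
(3,2): no bracket -> illegal
(3,5): flips 2 -> legal
(3,6): no bracket -> illegal
(4,6): flips 4 -> legal
(5,2): no bracket -> illegal
(5,4): no bracket -> illegal
(5,5): flips 1 -> legal
(5,6): no bracket -> illegal
(6,2): no bracket -> illegal
(6,3): flips 2 -> legal
(6,4): flips 2 -> legal

Answer: (1,5) (2,6) (3,5) (4,6) (5,5) (6,3) (6,4)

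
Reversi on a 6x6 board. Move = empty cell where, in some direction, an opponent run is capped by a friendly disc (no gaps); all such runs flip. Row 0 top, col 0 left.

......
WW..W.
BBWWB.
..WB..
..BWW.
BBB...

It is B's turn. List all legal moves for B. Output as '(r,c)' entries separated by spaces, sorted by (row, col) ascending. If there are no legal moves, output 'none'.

Answer: (0,0) (0,1) (0,2) (0,4) (1,2) (1,3) (3,1) (3,4) (4,5) (5,3) (5,4) (5,5)

Derivation:
(0,0): flips 3 -> legal
(0,1): flips 1 -> legal
(0,2): flips 1 -> legal
(0,3): no bracket -> illegal
(0,4): flips 1 -> legal
(0,5): no bracket -> illegal
(1,2): flips 2 -> legal
(1,3): flips 1 -> legal
(1,5): no bracket -> illegal
(2,5): no bracket -> illegal
(3,1): flips 1 -> legal
(3,4): flips 1 -> legal
(3,5): no bracket -> illegal
(4,1): no bracket -> illegal
(4,5): flips 2 -> legal
(5,3): flips 1 -> legal
(5,4): flips 2 -> legal
(5,5): flips 1 -> legal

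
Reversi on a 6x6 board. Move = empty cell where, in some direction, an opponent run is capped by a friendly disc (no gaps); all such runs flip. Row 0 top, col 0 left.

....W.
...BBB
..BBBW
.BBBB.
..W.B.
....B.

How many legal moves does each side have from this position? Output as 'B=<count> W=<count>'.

-- B to move --
(0,3): no bracket -> illegal
(0,5): no bracket -> illegal
(3,5): flips 1 -> legal
(4,1): no bracket -> illegal
(4,3): no bracket -> illegal
(5,1): flips 1 -> legal
(5,2): flips 1 -> legal
(5,3): flips 1 -> legal
B mobility = 4
-- W to move --
(0,2): no bracket -> illegal
(0,3): flips 1 -> legal
(0,5): flips 1 -> legal
(1,1): no bracket -> illegal
(1,2): flips 2 -> legal
(2,0): flips 1 -> legal
(2,1): flips 3 -> legal
(3,0): no bracket -> illegal
(3,5): no bracket -> illegal
(4,0): flips 3 -> legal
(4,1): no bracket -> illegal
(4,3): flips 1 -> legal
(4,5): no bracket -> illegal
(5,3): no bracket -> illegal
(5,5): no bracket -> illegal
W mobility = 7

Answer: B=4 W=7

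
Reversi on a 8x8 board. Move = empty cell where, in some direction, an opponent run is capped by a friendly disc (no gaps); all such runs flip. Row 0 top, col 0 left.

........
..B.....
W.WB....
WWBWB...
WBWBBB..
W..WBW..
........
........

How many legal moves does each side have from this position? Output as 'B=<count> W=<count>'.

Answer: B=8 W=8

Derivation:
-- B to move --
(1,0): no bracket -> illegal
(1,1): flips 2 -> legal
(1,3): no bracket -> illegal
(2,1): flips 2 -> legal
(2,4): no bracket -> illegal
(4,6): no bracket -> illegal
(5,1): no bracket -> illegal
(5,2): flips 2 -> legal
(5,6): flips 1 -> legal
(6,0): no bracket -> illegal
(6,1): no bracket -> illegal
(6,2): flips 1 -> legal
(6,3): flips 1 -> legal
(6,4): no bracket -> illegal
(6,5): flips 1 -> legal
(6,6): flips 1 -> legal
B mobility = 8
-- W to move --
(0,1): no bracket -> illegal
(0,2): flips 1 -> legal
(0,3): no bracket -> illegal
(1,1): no bracket -> illegal
(1,3): flips 1 -> legal
(1,4): flips 3 -> legal
(2,1): no bracket -> illegal
(2,4): flips 1 -> legal
(2,5): no bracket -> illegal
(3,5): flips 3 -> legal
(3,6): no bracket -> illegal
(4,6): flips 3 -> legal
(5,1): flips 1 -> legal
(5,2): flips 1 -> legal
(5,6): no bracket -> illegal
(6,3): no bracket -> illegal
(6,4): no bracket -> illegal
(6,5): no bracket -> illegal
W mobility = 8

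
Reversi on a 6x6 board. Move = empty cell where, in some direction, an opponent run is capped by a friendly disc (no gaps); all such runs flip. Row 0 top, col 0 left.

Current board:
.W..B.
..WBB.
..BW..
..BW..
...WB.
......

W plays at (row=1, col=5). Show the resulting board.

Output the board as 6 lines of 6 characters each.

Place W at (1,5); scan 8 dirs for brackets.
Dir NW: opp run (0,4), next=edge -> no flip
Dir N: first cell '.' (not opp) -> no flip
Dir NE: edge -> no flip
Dir W: opp run (1,4) (1,3) capped by W -> flip
Dir E: edge -> no flip
Dir SW: first cell '.' (not opp) -> no flip
Dir S: first cell '.' (not opp) -> no flip
Dir SE: edge -> no flip
All flips: (1,3) (1,4)

Answer: .W..B.
..WWWW
..BW..
..BW..
...WB.
......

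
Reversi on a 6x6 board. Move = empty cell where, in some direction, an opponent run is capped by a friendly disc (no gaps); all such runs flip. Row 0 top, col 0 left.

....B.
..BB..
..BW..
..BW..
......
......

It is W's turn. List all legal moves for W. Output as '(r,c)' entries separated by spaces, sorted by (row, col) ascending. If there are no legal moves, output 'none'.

Answer: (0,1) (0,3) (1,1) (2,1) (3,1) (4,1)

Derivation:
(0,1): flips 1 -> legal
(0,2): no bracket -> illegal
(0,3): flips 1 -> legal
(0,5): no bracket -> illegal
(1,1): flips 1 -> legal
(1,4): no bracket -> illegal
(1,5): no bracket -> illegal
(2,1): flips 1 -> legal
(2,4): no bracket -> illegal
(3,1): flips 1 -> legal
(4,1): flips 1 -> legal
(4,2): no bracket -> illegal
(4,3): no bracket -> illegal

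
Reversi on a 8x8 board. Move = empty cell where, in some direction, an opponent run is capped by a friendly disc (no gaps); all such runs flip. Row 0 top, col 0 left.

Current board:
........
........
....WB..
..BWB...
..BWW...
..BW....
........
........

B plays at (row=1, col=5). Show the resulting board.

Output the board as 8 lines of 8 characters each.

Place B at (1,5); scan 8 dirs for brackets.
Dir NW: first cell '.' (not opp) -> no flip
Dir N: first cell '.' (not opp) -> no flip
Dir NE: first cell '.' (not opp) -> no flip
Dir W: first cell '.' (not opp) -> no flip
Dir E: first cell '.' (not opp) -> no flip
Dir SW: opp run (2,4) (3,3) capped by B -> flip
Dir S: first cell 'B' (not opp) -> no flip
Dir SE: first cell '.' (not opp) -> no flip
All flips: (2,4) (3,3)

Answer: ........
.....B..
....BB..
..BBB...
..BWW...
..BW....
........
........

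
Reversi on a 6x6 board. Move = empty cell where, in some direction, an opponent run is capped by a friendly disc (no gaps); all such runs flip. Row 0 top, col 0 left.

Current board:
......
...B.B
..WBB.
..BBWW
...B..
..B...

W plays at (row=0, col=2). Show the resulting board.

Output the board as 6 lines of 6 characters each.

Answer: ..W...
...W.B
..WBW.
..BBWW
...B..
..B...

Derivation:
Place W at (0,2); scan 8 dirs for brackets.
Dir NW: edge -> no flip
Dir N: edge -> no flip
Dir NE: edge -> no flip
Dir W: first cell '.' (not opp) -> no flip
Dir E: first cell '.' (not opp) -> no flip
Dir SW: first cell '.' (not opp) -> no flip
Dir S: first cell '.' (not opp) -> no flip
Dir SE: opp run (1,3) (2,4) capped by W -> flip
All flips: (1,3) (2,4)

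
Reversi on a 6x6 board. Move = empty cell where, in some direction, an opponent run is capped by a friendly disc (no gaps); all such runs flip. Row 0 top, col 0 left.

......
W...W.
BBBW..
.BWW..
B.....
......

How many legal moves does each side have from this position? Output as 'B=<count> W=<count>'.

-- B to move --
(0,0): flips 1 -> legal
(0,1): no bracket -> illegal
(0,3): no bracket -> illegal
(0,4): no bracket -> illegal
(0,5): no bracket -> illegal
(1,1): no bracket -> illegal
(1,2): no bracket -> illegal
(1,3): no bracket -> illegal
(1,5): no bracket -> illegal
(2,4): flips 1 -> legal
(2,5): no bracket -> illegal
(3,4): flips 2 -> legal
(4,1): no bracket -> illegal
(4,2): flips 1 -> legal
(4,3): flips 1 -> legal
(4,4): flips 1 -> legal
B mobility = 6
-- W to move --
(1,1): flips 1 -> legal
(1,2): flips 1 -> legal
(1,3): no bracket -> illegal
(3,0): flips 2 -> legal
(4,1): no bracket -> illegal
(4,2): no bracket -> illegal
(5,0): no bracket -> illegal
(5,1): no bracket -> illegal
W mobility = 3

Answer: B=6 W=3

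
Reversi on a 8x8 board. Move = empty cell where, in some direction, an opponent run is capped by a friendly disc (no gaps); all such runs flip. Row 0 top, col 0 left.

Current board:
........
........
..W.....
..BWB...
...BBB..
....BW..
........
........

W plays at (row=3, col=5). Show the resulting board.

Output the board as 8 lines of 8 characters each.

Answer: ........
........
..W.....
..BWWW..
...BBW..
....BW..
........
........

Derivation:
Place W at (3,5); scan 8 dirs for brackets.
Dir NW: first cell '.' (not opp) -> no flip
Dir N: first cell '.' (not opp) -> no flip
Dir NE: first cell '.' (not opp) -> no flip
Dir W: opp run (3,4) capped by W -> flip
Dir E: first cell '.' (not opp) -> no flip
Dir SW: opp run (4,4), next='.' -> no flip
Dir S: opp run (4,5) capped by W -> flip
Dir SE: first cell '.' (not opp) -> no flip
All flips: (3,4) (4,5)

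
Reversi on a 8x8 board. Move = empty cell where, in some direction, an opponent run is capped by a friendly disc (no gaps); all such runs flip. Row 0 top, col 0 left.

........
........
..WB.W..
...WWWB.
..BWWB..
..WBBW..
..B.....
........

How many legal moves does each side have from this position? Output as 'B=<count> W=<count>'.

-- B to move --
(1,1): no bracket -> illegal
(1,2): no bracket -> illegal
(1,3): no bracket -> illegal
(1,4): flips 1 -> legal
(1,5): flips 2 -> legal
(1,6): no bracket -> illegal
(2,1): flips 1 -> legal
(2,4): flips 3 -> legal
(2,6): flips 2 -> legal
(3,1): no bracket -> illegal
(3,2): flips 4 -> legal
(4,1): no bracket -> illegal
(4,6): no bracket -> illegal
(5,1): flips 1 -> legal
(5,6): flips 1 -> legal
(6,1): no bracket -> illegal
(6,3): no bracket -> illegal
(6,4): no bracket -> illegal
(6,5): flips 1 -> legal
(6,6): no bracket -> illegal
B mobility = 9
-- W to move --
(1,2): flips 1 -> legal
(1,3): flips 1 -> legal
(1,4): no bracket -> illegal
(2,4): flips 1 -> legal
(2,6): no bracket -> illegal
(2,7): no bracket -> illegal
(3,1): no bracket -> illegal
(3,2): flips 1 -> legal
(3,7): flips 1 -> legal
(4,1): flips 1 -> legal
(4,6): flips 1 -> legal
(4,7): flips 1 -> legal
(5,1): flips 1 -> legal
(5,6): flips 1 -> legal
(6,1): no bracket -> illegal
(6,3): flips 1 -> legal
(6,4): flips 1 -> legal
(6,5): flips 1 -> legal
(7,1): flips 2 -> legal
(7,2): flips 1 -> legal
(7,3): no bracket -> illegal
W mobility = 15

Answer: B=9 W=15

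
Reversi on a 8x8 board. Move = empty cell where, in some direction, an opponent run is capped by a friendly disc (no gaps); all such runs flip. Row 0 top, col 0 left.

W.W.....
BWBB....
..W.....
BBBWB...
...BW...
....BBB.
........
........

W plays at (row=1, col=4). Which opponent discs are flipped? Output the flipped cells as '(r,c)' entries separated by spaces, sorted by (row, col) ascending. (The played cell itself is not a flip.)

Dir NW: first cell '.' (not opp) -> no flip
Dir N: first cell '.' (not opp) -> no flip
Dir NE: first cell '.' (not opp) -> no flip
Dir W: opp run (1,3) (1,2) capped by W -> flip
Dir E: first cell '.' (not opp) -> no flip
Dir SW: first cell '.' (not opp) -> no flip
Dir S: first cell '.' (not opp) -> no flip
Dir SE: first cell '.' (not opp) -> no flip

Answer: (1,2) (1,3)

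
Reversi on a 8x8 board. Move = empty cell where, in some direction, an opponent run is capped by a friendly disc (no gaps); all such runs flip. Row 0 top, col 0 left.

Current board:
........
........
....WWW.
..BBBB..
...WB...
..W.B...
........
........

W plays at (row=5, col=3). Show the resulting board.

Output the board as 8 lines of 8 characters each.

Answer: ........
........
....WWW.
..BBBW..
...WW...
..WWB...
........
........

Derivation:
Place W at (5,3); scan 8 dirs for brackets.
Dir NW: first cell '.' (not opp) -> no flip
Dir N: first cell 'W' (not opp) -> no flip
Dir NE: opp run (4,4) (3,5) capped by W -> flip
Dir W: first cell 'W' (not opp) -> no flip
Dir E: opp run (5,4), next='.' -> no flip
Dir SW: first cell '.' (not opp) -> no flip
Dir S: first cell '.' (not opp) -> no flip
Dir SE: first cell '.' (not opp) -> no flip
All flips: (3,5) (4,4)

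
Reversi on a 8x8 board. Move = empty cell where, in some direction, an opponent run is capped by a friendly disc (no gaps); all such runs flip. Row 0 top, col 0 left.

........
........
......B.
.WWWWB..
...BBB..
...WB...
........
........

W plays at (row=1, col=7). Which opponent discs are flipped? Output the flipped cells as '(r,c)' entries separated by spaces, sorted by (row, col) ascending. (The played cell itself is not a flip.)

Answer: (2,6) (3,5) (4,4)

Derivation:
Dir NW: first cell '.' (not opp) -> no flip
Dir N: first cell '.' (not opp) -> no flip
Dir NE: edge -> no flip
Dir W: first cell '.' (not opp) -> no flip
Dir E: edge -> no flip
Dir SW: opp run (2,6) (3,5) (4,4) capped by W -> flip
Dir S: first cell '.' (not opp) -> no flip
Dir SE: edge -> no flip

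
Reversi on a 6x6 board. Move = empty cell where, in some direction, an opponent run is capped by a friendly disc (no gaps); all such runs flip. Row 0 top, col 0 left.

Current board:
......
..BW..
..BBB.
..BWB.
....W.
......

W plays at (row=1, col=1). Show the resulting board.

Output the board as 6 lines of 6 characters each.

Answer: ......
.WWW..
..WBB.
..BWB.
....W.
......

Derivation:
Place W at (1,1); scan 8 dirs for brackets.
Dir NW: first cell '.' (not opp) -> no flip
Dir N: first cell '.' (not opp) -> no flip
Dir NE: first cell '.' (not opp) -> no flip
Dir W: first cell '.' (not opp) -> no flip
Dir E: opp run (1,2) capped by W -> flip
Dir SW: first cell '.' (not opp) -> no flip
Dir S: first cell '.' (not opp) -> no flip
Dir SE: opp run (2,2) capped by W -> flip
All flips: (1,2) (2,2)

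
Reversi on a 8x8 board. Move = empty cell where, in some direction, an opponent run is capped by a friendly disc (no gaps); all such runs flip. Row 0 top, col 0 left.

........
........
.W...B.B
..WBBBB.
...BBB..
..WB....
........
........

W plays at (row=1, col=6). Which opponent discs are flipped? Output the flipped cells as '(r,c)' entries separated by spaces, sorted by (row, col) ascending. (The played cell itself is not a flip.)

Answer: (2,5) (3,4) (4,3)

Derivation:
Dir NW: first cell '.' (not opp) -> no flip
Dir N: first cell '.' (not opp) -> no flip
Dir NE: first cell '.' (not opp) -> no flip
Dir W: first cell '.' (not opp) -> no flip
Dir E: first cell '.' (not opp) -> no flip
Dir SW: opp run (2,5) (3,4) (4,3) capped by W -> flip
Dir S: first cell '.' (not opp) -> no flip
Dir SE: opp run (2,7), next=edge -> no flip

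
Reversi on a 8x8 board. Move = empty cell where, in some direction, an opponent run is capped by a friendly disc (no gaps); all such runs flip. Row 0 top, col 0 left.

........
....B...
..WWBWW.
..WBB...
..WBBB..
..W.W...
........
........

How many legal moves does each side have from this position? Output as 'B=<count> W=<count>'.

-- B to move --
(1,1): flips 1 -> legal
(1,2): flips 1 -> legal
(1,3): flips 1 -> legal
(1,5): no bracket -> illegal
(1,6): flips 1 -> legal
(1,7): no bracket -> illegal
(2,1): flips 3 -> legal
(2,7): flips 2 -> legal
(3,1): flips 1 -> legal
(3,5): no bracket -> illegal
(3,6): flips 1 -> legal
(3,7): no bracket -> illegal
(4,1): flips 3 -> legal
(5,1): flips 1 -> legal
(5,3): no bracket -> illegal
(5,5): no bracket -> illegal
(6,1): flips 1 -> legal
(6,2): no bracket -> illegal
(6,3): flips 1 -> legal
(6,4): flips 1 -> legal
(6,5): flips 1 -> legal
B mobility = 14
-- W to move --
(0,3): flips 1 -> legal
(0,4): flips 4 -> legal
(0,5): flips 1 -> legal
(1,3): no bracket -> illegal
(1,5): flips 2 -> legal
(3,5): flips 2 -> legal
(3,6): flips 1 -> legal
(4,6): flips 3 -> legal
(5,3): flips 2 -> legal
(5,5): flips 2 -> legal
(5,6): flips 2 -> legal
W mobility = 10

Answer: B=14 W=10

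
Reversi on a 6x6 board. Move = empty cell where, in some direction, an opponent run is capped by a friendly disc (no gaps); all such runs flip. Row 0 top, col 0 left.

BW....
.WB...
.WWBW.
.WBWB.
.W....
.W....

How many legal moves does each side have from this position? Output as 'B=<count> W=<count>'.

Answer: B=9 W=9

Derivation:
-- B to move --
(0,2): flips 1 -> legal
(1,0): flips 2 -> legal
(1,3): no bracket -> illegal
(1,4): flips 1 -> legal
(1,5): no bracket -> illegal
(2,0): flips 2 -> legal
(2,5): flips 1 -> legal
(3,0): flips 2 -> legal
(3,5): no bracket -> illegal
(4,0): no bracket -> illegal
(4,2): no bracket -> illegal
(4,3): flips 1 -> legal
(4,4): flips 3 -> legal
(5,0): flips 1 -> legal
(5,2): no bracket -> illegal
B mobility = 9
-- W to move --
(0,2): flips 1 -> legal
(0,3): flips 1 -> legal
(1,0): no bracket -> illegal
(1,3): flips 2 -> legal
(1,4): flips 2 -> legal
(2,5): no bracket -> illegal
(3,5): flips 1 -> legal
(4,2): flips 1 -> legal
(4,3): flips 1 -> legal
(4,4): flips 1 -> legal
(4,5): flips 3 -> legal
W mobility = 9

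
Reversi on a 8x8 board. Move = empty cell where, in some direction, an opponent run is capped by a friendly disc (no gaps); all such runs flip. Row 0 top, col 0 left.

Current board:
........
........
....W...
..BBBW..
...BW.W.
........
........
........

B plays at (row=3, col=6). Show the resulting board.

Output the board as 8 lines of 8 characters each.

Answer: ........
........
....W...
..BBBBB.
...BW.W.
........
........
........

Derivation:
Place B at (3,6); scan 8 dirs for brackets.
Dir NW: first cell '.' (not opp) -> no flip
Dir N: first cell '.' (not opp) -> no flip
Dir NE: first cell '.' (not opp) -> no flip
Dir W: opp run (3,5) capped by B -> flip
Dir E: first cell '.' (not opp) -> no flip
Dir SW: first cell '.' (not opp) -> no flip
Dir S: opp run (4,6), next='.' -> no flip
Dir SE: first cell '.' (not opp) -> no flip
All flips: (3,5)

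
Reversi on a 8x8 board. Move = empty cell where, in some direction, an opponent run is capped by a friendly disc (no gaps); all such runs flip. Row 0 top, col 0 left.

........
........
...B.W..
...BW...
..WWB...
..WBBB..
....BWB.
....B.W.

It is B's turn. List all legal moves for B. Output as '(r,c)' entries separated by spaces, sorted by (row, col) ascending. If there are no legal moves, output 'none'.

(1,4): no bracket -> illegal
(1,5): no bracket -> illegal
(1,6): no bracket -> illegal
(2,4): flips 1 -> legal
(2,6): no bracket -> illegal
(3,1): flips 1 -> legal
(3,2): flips 1 -> legal
(3,5): flips 1 -> legal
(3,6): no bracket -> illegal
(4,1): flips 2 -> legal
(4,5): flips 1 -> legal
(5,1): flips 2 -> legal
(5,6): flips 1 -> legal
(6,1): no bracket -> illegal
(6,2): no bracket -> illegal
(6,3): no bracket -> illegal
(6,7): no bracket -> illegal
(7,5): flips 1 -> legal
(7,7): no bracket -> illegal

Answer: (2,4) (3,1) (3,2) (3,5) (4,1) (4,5) (5,1) (5,6) (7,5)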